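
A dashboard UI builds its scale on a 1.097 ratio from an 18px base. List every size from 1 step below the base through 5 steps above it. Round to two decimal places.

16.41px, 18.00px, 19.75px, 21.66px, 23.76px, 26.07px, 28.60px

Step -1: 18.0 ÷ 1.097 = 16.41
Step 0: 18px
Step 1: 18.0 × 1.097 = 19.75
Step 2: 18.0 × 1.097² = 21.66
Step 3: 18.0 × 1.097³ = 23.76
Step 4: 18.0 × 1.097⁴ = 26.07
Step 5: 18.0 × 1.097⁵ = 28.60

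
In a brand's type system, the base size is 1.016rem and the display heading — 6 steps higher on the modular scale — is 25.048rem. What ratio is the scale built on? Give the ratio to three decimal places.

1.706

The ratio satisfies 1.016 × r⁶ = 25.048, so r = (25.048 / 1.016)^(1/6).
r = 24.6535^(1/6) ≈ 1.7060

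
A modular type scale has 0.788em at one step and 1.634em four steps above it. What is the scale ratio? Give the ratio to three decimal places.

r⁴ = 1.634 / 0.788, so r = (1.634/0.788)^(1/4).
r = 2.0736^(1/4) ≈ 1.2000

1.200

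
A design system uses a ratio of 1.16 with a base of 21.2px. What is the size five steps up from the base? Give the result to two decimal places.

21.2 × 1.16⁵ = 21.2 × 2.10034 ≈ 44.53

44.53px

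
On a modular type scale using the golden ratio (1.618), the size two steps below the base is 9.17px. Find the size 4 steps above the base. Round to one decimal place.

164.5px

9.17 × 1.618⁶ = 9.17 × 17.94201 ≈ 164.528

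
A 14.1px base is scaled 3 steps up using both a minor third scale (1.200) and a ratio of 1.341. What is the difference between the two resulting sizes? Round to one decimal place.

9.6px

Minor third: 14.1 × 1.200³ = 24.365px
At 1.341: 14.1 × 1.341³ = 34.002px
Difference: 34.002 − 24.365 = 9.637px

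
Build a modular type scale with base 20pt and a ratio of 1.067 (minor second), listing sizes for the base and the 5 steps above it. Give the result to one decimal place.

20.0pt, 21.3pt, 22.8pt, 24.3pt, 25.9pt, 27.7pt

Step 0: 20pt
Step 1: 20.0 × 1.067 = 21.3
Step 2: 20.0 × 1.067² = 22.8
Step 3: 20.0 × 1.067³ = 24.3
Step 4: 20.0 × 1.067⁴ = 25.9
Step 5: 20.0 × 1.067⁵ = 27.7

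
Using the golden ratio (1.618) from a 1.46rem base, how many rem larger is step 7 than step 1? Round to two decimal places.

40.02rem

Step 1: 1.46 × 1.618 = 2.3623rem
Step 7: 1.46 × 1.618⁷ = 42.3841rem
Difference: 42.3841 − 2.3623 = 40.0218rem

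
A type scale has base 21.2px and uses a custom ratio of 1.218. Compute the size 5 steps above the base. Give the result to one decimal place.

A modular type scale is a geometric sequence: sizeₙ = base × rⁿ.
21.2 × 1.218⁵ = 21.2 × 2.68063 ≈ 56.83

56.8px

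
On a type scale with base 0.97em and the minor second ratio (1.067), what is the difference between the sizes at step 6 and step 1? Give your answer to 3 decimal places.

0.396em

Step 1: 0.97 × 1.067 = 1.03499em
Step 6: 0.97 × 1.067⁶ = 1.43139em
Difference: 1.43139 − 1.03499 = 0.39640em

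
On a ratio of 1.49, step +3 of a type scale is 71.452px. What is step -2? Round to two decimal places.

Moving from step +3 to step -2 is 5 steps down, so divide by r⁵.
71.452 ÷ 1.49⁵ = 71.452 ÷ 7.34398 ≈ 9.729

9.73px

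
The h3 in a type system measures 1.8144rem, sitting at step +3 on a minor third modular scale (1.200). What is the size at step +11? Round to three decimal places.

7.802rem

1.8144 × 1.200⁸ = 1.8144 × 4.29982 ≈ 7.802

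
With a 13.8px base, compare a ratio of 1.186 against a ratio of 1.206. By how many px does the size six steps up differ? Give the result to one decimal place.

At 1.186: 13.8 × 1.186⁶ = 38.405px
At 1.206: 13.8 × 1.206⁶ = 42.458px
Difference: 42.458 − 38.405 = 4.053px

4.1px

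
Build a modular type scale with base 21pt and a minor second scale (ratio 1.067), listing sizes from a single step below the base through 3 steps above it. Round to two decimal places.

19.68pt, 21.00pt, 22.41pt, 23.91pt, 25.51pt

Step -1: 21.0 ÷ 1.067 = 19.68
Step 0: 21pt
Step 1: 21.0 × 1.067 = 22.41
Step 2: 21.0 × 1.067² = 23.91
Step 3: 21.0 × 1.067³ = 25.51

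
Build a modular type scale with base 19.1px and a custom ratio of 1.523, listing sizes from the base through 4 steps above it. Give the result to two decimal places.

19.10px, 29.09px, 44.30px, 67.47px, 102.76px

Step 0: 19.1px
Step 1: 19.1 × 1.523 = 29.09
Step 2: 19.1 × 1.523² = 44.30
Step 3: 19.1 × 1.523³ = 67.47
Step 4: 19.1 × 1.523⁴ = 102.76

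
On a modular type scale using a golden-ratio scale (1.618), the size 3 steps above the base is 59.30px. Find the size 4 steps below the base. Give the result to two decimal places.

2.04px

Moving from step +3 to step -4 is 7 steps down, so divide by r⁷.
59.30 ÷ 1.618⁷ = 59.30 ÷ 29.03017 ≈ 2.043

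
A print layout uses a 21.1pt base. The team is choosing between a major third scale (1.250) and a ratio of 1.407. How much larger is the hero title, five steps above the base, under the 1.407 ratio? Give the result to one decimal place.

Major third: 21.1 × 1.250⁵ = 64.392pt
At 1.407: 21.1 × 1.407⁵ = 116.346pt
Difference: 116.346 − 64.392 = 51.954pt

52.0pt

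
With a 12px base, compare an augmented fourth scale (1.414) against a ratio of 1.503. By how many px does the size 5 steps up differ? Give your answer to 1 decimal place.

24.2px

Augmented fourth: 12.0 × 1.414⁵ = 67.831px
At 1.503: 12.0 × 1.503⁵ = 92.040px
Difference: 92.040 − 67.831 = 24.209px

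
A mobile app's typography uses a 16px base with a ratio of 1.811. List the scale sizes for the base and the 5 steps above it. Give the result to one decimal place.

16.0px, 29.0px, 52.5px, 95.0px, 172.1px, 311.7px

Step 0: 16px
Step 1: 16.0 × 1.811 = 29.0
Step 2: 16.0 × 1.811² = 52.5
Step 3: 16.0 × 1.811³ = 95.0
Step 4: 16.0 × 1.811⁴ = 172.1
Step 5: 16.0 × 1.811⁵ = 311.7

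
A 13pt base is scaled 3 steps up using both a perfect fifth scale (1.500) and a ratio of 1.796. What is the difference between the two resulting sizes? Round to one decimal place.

Perfect fifth: 13.0 × 1.500³ = 43.875pt
At 1.796: 13.0 × 1.796³ = 75.312pt
Difference: 75.312 − 43.875 = 31.437pt

31.4pt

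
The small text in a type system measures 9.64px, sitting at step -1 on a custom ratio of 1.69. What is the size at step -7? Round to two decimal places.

9.64 ÷ 1.69⁶ = 9.64 ÷ 23.29809 ≈ 0.414

0.41px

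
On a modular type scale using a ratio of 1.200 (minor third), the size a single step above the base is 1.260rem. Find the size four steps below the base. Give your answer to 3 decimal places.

0.506rem

Moving from step +1 to step -4 is 5 steps down, so divide by r⁵.
1.260 ÷ 1.200⁵ = 1.260 ÷ 2.48832 ≈ 0.506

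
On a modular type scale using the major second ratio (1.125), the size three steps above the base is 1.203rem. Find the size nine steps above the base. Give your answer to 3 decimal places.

2.439rem

The gap is 9 − (3) = 6 steps, so the factor is 1.125^6.
1.203 × 1.125⁶ = 1.203 × 2.02729 ≈ 2.439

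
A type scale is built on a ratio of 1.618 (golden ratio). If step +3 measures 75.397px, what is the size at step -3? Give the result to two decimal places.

4.20px

75.397 ÷ 1.618⁶ = 75.397 ÷ 17.94201 ≈ 4.202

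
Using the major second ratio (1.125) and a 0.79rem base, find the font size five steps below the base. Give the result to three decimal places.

0.438rem

0.79 ÷ 1.125⁵ = 0.79 ÷ 1.80203 ≈ 0.438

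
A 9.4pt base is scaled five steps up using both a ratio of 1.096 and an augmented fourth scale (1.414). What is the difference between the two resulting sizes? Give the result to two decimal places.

38.27pt

At 1.096: 9.4 × 1.096⁵ = 14.8655pt
Augmented fourth: 9.4 × 1.414⁵ = 53.1343pt
Difference: 53.1343 − 14.8655 = 38.2688pt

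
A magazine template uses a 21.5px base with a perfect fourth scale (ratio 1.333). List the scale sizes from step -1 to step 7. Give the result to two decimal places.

16.13px, 21.50px, 28.66px, 38.20px, 50.92px, 67.88px, 90.49px, 120.62px, 160.79px

Step -1: 21.5 ÷ 1.333 = 16.13
Step 0: 21.5px
Step 1: 21.5 × 1.333 = 28.66
Step 2: 21.5 × 1.333² = 38.20
Step 3: 21.5 × 1.333³ = 50.92
Step 4: 21.5 × 1.333⁴ = 67.88
Step 5: 21.5 × 1.333⁵ = 90.49
Step 6: 21.5 × 1.333⁶ = 120.62
Step 7: 21.5 × 1.333⁷ = 160.79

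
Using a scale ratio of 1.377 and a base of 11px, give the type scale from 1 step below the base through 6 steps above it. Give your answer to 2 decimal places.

Step -1: 11.0 ÷ 1.377 = 7.99
Step 0: 11px
Step 1: 11.0 × 1.377 = 15.15
Step 2: 11.0 × 1.377² = 20.86
Step 3: 11.0 × 1.377³ = 28.72
Step 4: 11.0 × 1.377⁴ = 39.55
Step 5: 11.0 × 1.377⁵ = 54.46
Step 6: 11.0 × 1.377⁶ = 74.99

7.99px, 11.00px, 15.15px, 20.86px, 28.72px, 39.55px, 54.46px, 74.99px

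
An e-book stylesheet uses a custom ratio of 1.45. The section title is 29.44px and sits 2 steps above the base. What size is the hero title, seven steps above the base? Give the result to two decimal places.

188.70px

29.44 × 1.45⁵ = 29.44 × 6.40973 ≈ 188.703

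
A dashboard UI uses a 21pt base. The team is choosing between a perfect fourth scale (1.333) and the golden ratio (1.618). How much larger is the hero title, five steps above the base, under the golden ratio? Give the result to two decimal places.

144.49pt

Perfect fourth: 21.0 × 1.333⁵ = 88.3833pt
Golden ratio: 21.0 × 1.618⁵ = 232.8691pt
Difference: 232.8691 − 88.3833 = 144.4858pt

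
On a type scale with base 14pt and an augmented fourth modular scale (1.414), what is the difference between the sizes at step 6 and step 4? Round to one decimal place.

Step 4: 14.0 × 1.414⁴ = 55.966pt
Step 6: 14.0 × 1.414⁶ = 111.899pt
Difference: 111.899 − 55.966 = 55.933pt

55.9pt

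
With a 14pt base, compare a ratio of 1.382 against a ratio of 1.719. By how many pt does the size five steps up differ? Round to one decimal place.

139.6pt

At 1.382: 14.0 × 1.382⁵ = 70.578pt
At 1.719: 14.0 × 1.719⁵ = 210.139pt
Difference: 210.139 − 70.578 = 139.561pt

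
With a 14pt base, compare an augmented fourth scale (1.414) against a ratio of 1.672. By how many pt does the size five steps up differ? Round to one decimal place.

103.8pt

Augmented fourth: 14.0 × 1.414⁵ = 79.136pt
At 1.672: 14.0 × 1.672⁵ = 182.940pt
Difference: 182.940 − 79.136 = 103.804pt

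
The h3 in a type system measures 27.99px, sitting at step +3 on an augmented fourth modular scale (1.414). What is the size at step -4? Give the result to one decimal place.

2.5px

27.99 ÷ 1.414⁷ = 27.99 ÷ 11.30175 ≈ 2.477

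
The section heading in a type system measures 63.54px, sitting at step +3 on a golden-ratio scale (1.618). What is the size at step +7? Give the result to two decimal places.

63.54 × 1.618⁴ = 63.54 × 6.85353 ≈ 435.473

435.47px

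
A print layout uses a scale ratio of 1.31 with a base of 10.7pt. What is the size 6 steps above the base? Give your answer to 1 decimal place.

Every step multiplies by the scale ratio.
10.7 × 1.31⁶ = 10.7 × 5.05391 ≈ 54.08

54.1pt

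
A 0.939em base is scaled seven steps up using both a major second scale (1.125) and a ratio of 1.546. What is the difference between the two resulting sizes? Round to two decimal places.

Major second: 0.939 × 1.125⁷ = 2.1416em
At 1.546: 0.939 × 1.546⁷ = 19.8213em
Difference: 19.8213 − 2.1416 = 17.6797em

17.68em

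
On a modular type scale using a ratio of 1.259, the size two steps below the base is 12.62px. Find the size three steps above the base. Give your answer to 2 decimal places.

The gap is 3 − (-2) = 5 steps, so the factor is 1.259^5.
12.62 × 1.259⁵ = 12.62 × 3.16321 ≈ 39.920

39.92px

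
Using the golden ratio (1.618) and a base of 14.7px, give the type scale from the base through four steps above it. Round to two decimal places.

Step 0: 14.7px
Step 1: 14.7 × 1.618 = 23.78
Step 2: 14.7 × 1.618² = 38.48
Step 3: 14.7 × 1.618³ = 62.27
Step 4: 14.7 × 1.618⁴ = 100.75

14.70px, 23.78px, 38.48px, 62.27px, 100.75px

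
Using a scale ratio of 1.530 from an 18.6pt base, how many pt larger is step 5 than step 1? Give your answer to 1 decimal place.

Step 1: 18.6 × 1.530 = 28.458pt
Step 5: 18.6 × 1.530⁵ = 155.945pt
Difference: 155.945 − 28.458 = 127.487pt

127.5pt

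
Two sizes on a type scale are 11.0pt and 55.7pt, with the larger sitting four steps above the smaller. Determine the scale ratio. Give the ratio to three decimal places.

1.500

The ratio satisfies 11.0 × r⁴ = 55.7, so r = (55.7 / 11.0)^(1/4).
r = 5.0636^(1/4) ≈ 1.5001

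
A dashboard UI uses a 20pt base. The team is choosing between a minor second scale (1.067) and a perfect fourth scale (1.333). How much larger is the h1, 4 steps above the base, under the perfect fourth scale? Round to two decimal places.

37.22pt

Minor second: 20.0 × 1.067⁴ = 25.9231pt
Perfect fourth: 20.0 × 1.333⁴ = 63.1467pt
Difference: 63.1467 − 25.9231 = 37.2236pt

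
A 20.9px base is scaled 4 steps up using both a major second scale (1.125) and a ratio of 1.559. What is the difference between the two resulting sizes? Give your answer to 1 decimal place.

90.0px

Major second: 20.9 × 1.125⁴ = 33.478px
At 1.559: 20.9 × 1.559⁴ = 123.461px
Difference: 123.461 − 33.478 = 89.983px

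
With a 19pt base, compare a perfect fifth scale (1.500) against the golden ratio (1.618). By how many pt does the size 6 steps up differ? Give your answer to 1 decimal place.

Perfect fifth: 19.0 × 1.500⁶ = 216.422pt
Golden ratio: 19.0 × 1.618⁶ = 340.898pt
Difference: 340.898 − 216.422 = 124.476pt

124.5pt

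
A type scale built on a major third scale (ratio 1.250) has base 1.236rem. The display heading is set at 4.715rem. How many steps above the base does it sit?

6

1.250ⁿ = 4.715 / 1.236 = 3.8147
n = ln(3.8147) / ln(1.250) = 1.3389 / 0.2231 ≈ 6.00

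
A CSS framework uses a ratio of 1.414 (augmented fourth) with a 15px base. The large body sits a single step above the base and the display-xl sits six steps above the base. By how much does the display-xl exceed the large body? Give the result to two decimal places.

Step 1: 15.0 × 1.414 = 21.2100px
Step 6: 15.0 × 1.414⁶ = 119.8913px
Difference: 119.8913 − 21.2100 = 98.6813px

98.68px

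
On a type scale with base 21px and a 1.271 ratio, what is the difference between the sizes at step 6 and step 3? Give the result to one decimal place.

Step 3: 21.0 × 1.271³ = 43.118px
Step 6: 21.0 × 1.271⁶ = 88.530px
Difference: 88.530 − 43.118 = 45.412px

45.4px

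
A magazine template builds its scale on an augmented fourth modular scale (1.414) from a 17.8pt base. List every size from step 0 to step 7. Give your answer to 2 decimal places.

17.80pt, 25.17pt, 35.59pt, 50.32pt, 71.16pt, 100.62pt, 142.27pt, 201.17pt

Step 0: 17.8pt
Step 1: 17.8 × 1.414 = 25.17
Step 2: 17.8 × 1.414² = 35.59
Step 3: 17.8 × 1.414³ = 50.32
Step 4: 17.8 × 1.414⁴ = 71.16
Step 5: 17.8 × 1.414⁵ = 100.62
Step 6: 17.8 × 1.414⁶ = 142.27
Step 7: 17.8 × 1.414⁷ = 201.17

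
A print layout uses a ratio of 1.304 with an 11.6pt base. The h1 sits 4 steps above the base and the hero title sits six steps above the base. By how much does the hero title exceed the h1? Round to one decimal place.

23.5pt

Step 4: 11.6 × 1.304⁴ = 33.540pt
Step 6: 11.6 × 1.304⁶ = 57.033pt
Difference: 57.033 − 33.540 = 23.493pt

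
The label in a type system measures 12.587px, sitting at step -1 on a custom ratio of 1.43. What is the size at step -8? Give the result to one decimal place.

12.587 ÷ 1.43⁷ = 12.587 ÷ 12.22791 ≈ 1.029

1.0px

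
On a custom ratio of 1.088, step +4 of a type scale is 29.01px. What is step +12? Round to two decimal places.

56.96px

Moving from step +4 to step +12 is 8 steps up, so multiply by r⁸.
29.01 × 1.088⁸ = 29.01 × 1.96350 ≈ 56.961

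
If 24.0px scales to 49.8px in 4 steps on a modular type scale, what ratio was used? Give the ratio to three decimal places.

1.200

The ratio satisfies 24.0 × r⁴ = 49.8, so r = (49.8 / 24.0)^(1/4).
r = 2.0750^(1/4) ≈ 1.2002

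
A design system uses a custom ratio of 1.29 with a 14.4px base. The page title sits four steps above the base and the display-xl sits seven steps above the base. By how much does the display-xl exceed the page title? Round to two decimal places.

45.73px

Step 4: 14.4 × 1.29⁴ = 39.8769px
Step 7: 14.4 × 1.29⁷ = 85.6033px
Difference: 85.6033 − 39.8769 = 45.7264px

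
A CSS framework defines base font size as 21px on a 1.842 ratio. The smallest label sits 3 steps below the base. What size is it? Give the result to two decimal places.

3.36px

Each step on a modular scale multiplies by the ratio, so the size n steps from the base is base × ratioⁿ.
21.0 ÷ 1.842³ = 21.0 ÷ 6.24984 ≈ 3.36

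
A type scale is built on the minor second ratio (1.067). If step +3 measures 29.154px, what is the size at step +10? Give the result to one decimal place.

29.154 × 1.067⁷ = 29.154 × 1.57453 ≈ 45.904

45.9px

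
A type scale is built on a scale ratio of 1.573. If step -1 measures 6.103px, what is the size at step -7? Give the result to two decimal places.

0.40px

Moving from step -1 to step -7 is 6 steps down, so divide by r⁶.
6.103 ÷ 1.573⁶ = 6.103 ÷ 15.14859 ≈ 0.403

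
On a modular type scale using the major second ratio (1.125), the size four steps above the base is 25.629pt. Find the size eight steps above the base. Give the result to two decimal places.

41.05pt

The gap is 8 − (4) = 4 steps, so the factor is 1.125^4.
25.629 × 1.125⁴ = 25.629 × 1.60181 ≈ 41.053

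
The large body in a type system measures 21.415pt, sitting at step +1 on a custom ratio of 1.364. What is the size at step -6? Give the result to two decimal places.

2.44pt

21.415 ÷ 1.364⁷ = 21.415 ÷ 8.78417 ≈ 2.438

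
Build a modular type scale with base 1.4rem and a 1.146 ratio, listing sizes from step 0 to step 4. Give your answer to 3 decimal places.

1.400rem, 1.604rem, 1.839rem, 2.107rem, 2.415rem

Step 0: 1.4rem
Step 1: 1.4 × 1.146 = 1.604
Step 2: 1.4 × 1.146² = 1.839
Step 3: 1.4 × 1.146³ = 2.107
Step 4: 1.4 × 1.146⁴ = 2.415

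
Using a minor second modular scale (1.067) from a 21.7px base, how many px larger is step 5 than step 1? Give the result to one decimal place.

6.9px

Step 1: 21.7 × 1.067 = 23.154px
Step 5: 21.7 × 1.067⁵ = 30.011px
Difference: 30.011 − 23.154 = 6.857px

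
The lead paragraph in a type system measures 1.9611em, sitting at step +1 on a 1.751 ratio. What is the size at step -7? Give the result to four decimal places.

Moving from step +1 to step -7 is 8 steps down, so divide by r⁸.
1.9611 ÷ 1.751⁸ = 1.9611 ÷ 88.36681 ≈ 0.0222

0.0222em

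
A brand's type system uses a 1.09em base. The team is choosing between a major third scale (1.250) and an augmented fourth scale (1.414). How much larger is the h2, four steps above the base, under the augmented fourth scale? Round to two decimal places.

1.70em

Major third: 1.09 × 1.250⁴ = 2.6611em
Augmented fourth: 1.09 × 1.414⁴ = 4.3574em
Difference: 4.3574 − 2.6611 = 1.6963em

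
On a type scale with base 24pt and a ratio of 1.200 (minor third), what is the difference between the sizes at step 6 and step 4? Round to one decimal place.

Step 4: 24.0 × 1.200⁴ = 49.766pt
Step 6: 24.0 × 1.200⁶ = 71.664pt
Difference: 71.664 − 49.766 = 21.898pt

21.9pt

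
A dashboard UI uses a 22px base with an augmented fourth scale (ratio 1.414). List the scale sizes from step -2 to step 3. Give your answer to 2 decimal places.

11.00px, 15.56px, 22.00px, 31.11px, 43.99px, 62.20px

Step -2: 22.0 ÷ 1.414² = 11.00
Step -1: 22.0 ÷ 1.414 = 15.56
Step 0: 22px
Step 1: 22.0 × 1.414 = 31.11
Step 2: 22.0 × 1.414² = 43.99
Step 3: 22.0 × 1.414³ = 62.20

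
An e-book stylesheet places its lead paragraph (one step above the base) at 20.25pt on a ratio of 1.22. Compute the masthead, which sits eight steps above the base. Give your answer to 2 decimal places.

20.25 × 1.22⁷ = 20.25 × 4.02271 ≈ 81.460

81.46pt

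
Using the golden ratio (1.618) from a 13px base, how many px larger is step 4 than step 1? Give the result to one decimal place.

Step 1: 13.0 × 1.618 = 21.034px
Step 4: 13.0 × 1.618⁴ = 89.096px
Difference: 89.096 − 21.034 = 68.062px

68.1px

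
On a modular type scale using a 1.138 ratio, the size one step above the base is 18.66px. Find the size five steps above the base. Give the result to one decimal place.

Moving from step +1 to step +5 is 4 steps up, so multiply by r⁴.
18.66 × 1.138⁴ = 18.66 × 1.67714 ≈ 31.295

31.3px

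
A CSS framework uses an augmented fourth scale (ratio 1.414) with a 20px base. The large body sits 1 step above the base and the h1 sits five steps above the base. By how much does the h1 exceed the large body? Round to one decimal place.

Step 1: 20.0 × 1.414 = 28.280px
Step 5: 20.0 × 1.414⁵ = 113.052px
Difference: 113.052 − 28.280 = 84.772px

84.8px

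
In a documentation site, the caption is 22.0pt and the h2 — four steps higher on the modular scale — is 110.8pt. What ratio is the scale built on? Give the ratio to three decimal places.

1.498

r⁴ = 110.8 / 22.0, so r = (110.8/22.0)^(1/4).
r = 5.0364^(1/4) ≈ 1.4981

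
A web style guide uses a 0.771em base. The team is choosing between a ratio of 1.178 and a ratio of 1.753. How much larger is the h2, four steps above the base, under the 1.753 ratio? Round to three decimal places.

At 1.178: 0.771 × 1.178⁴ = 1.48469em
At 1.753: 0.771 × 1.753⁴ = 7.28085em
Difference: 7.28085 − 1.48469 = 5.79616em

5.796em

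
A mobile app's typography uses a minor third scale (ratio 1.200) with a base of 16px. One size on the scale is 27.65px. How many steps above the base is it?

3

1.200ⁿ = 27.65 / 16 = 1.7281
n = ln(1.7281) / ln(1.200) = 0.5470 / 0.1823 ≈ 3.00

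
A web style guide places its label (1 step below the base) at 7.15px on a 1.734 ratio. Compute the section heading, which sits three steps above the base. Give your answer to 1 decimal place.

The gap is 3 − (-1) = 4 steps, so the factor is 1.734^4.
7.15 × 1.734⁴ = 7.15 × 9.04058 ≈ 64.640

64.6px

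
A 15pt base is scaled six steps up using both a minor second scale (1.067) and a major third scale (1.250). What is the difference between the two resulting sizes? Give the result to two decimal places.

35.09pt

Minor second: 15.0 × 1.067⁶ = 22.1349pt
Major third: 15.0 × 1.250⁶ = 57.2205pt
Difference: 57.2205 − 22.1349 = 35.0856pt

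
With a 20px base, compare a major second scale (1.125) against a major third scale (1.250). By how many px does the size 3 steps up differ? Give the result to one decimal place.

10.6px

Major second: 20.0 × 1.125³ = 28.477px
Major third: 20.0 × 1.250³ = 39.062px
Difference: 39.062 − 28.477 = 10.585px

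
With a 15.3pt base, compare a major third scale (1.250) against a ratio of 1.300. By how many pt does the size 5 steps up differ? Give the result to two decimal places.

Major third: 15.3 × 1.250⁵ = 46.6919pt
At 1.300: 15.3 × 1.300⁵ = 56.8078pt
Difference: 56.8078 − 46.6919 = 10.1159pt

10.12pt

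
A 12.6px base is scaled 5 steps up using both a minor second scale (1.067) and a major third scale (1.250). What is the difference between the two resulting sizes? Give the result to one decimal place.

Minor second: 12.6 × 1.067⁵ = 17.426px
Major third: 12.6 × 1.250⁵ = 38.452px
Difference: 38.452 − 17.426 = 21.026px

21.0px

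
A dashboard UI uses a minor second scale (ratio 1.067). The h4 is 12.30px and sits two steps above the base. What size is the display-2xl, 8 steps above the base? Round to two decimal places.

The gap is 8 − (2) = 6 steps, so the factor is 1.067^6.
12.30 × 1.067⁶ = 12.30 × 1.47566 ≈ 18.151

18.15px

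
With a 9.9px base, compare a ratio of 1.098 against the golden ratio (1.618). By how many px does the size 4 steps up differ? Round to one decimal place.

53.5px

At 1.098: 9.9 × 1.098⁴ = 14.389px
Golden ratio: 9.9 × 1.618⁴ = 67.850px
Difference: 67.850 − 14.389 = 53.461px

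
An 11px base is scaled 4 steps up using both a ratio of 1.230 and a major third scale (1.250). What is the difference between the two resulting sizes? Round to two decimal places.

At 1.230: 11.0 × 1.230⁴ = 25.1775px
Major third: 11.0 × 1.250⁴ = 26.8555px
Difference: 26.8555 − 25.1775 = 1.6780px

1.68px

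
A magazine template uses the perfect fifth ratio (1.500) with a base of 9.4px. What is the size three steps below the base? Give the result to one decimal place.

2.8px

9.4 ÷ 1.500³ = 9.4 ÷ 3.37500 ≈ 2.79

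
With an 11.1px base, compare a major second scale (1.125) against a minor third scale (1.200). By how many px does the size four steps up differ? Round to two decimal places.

Major second: 11.1 × 1.125⁴ = 17.7801px
Minor third: 11.1 × 1.200⁴ = 23.0170px
Difference: 23.0170 − 17.7801 = 5.2369px

5.24px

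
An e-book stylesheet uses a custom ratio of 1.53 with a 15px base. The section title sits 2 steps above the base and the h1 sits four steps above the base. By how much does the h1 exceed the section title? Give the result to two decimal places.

47.08px

Step 2: 15.0 × 1.53² = 35.1135px
Step 4: 15.0 × 1.53⁴ = 82.1972px
Difference: 82.1972 − 35.1135 = 47.0837px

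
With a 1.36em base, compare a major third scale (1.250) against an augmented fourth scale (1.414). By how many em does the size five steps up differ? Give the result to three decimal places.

3.537em

Major third: 1.36 × 1.250⁵ = 4.15039em
Augmented fourth: 1.36 × 1.414⁵ = 7.68751em
Difference: 7.68751 − 4.15039 = 3.53712em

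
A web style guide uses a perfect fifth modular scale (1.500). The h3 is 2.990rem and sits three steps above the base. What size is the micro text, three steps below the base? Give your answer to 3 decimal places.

0.262rem

2.990 ÷ 1.500⁶ = 2.990 ÷ 11.39062 ≈ 0.262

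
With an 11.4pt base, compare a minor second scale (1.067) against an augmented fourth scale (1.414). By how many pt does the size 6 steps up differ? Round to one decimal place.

Minor second: 11.4 × 1.067⁶ = 16.823pt
Augmented fourth: 11.4 × 1.414⁶ = 91.117pt
Difference: 91.117 − 16.823 = 74.294pt

74.3pt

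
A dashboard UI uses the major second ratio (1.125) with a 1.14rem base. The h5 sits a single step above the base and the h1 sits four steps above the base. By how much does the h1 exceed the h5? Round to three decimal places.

Step 1: 1.14 × 1.125 = 1.28250rem
Step 4: 1.14 × 1.125⁴ = 1.82606rem
Difference: 1.82606 − 1.28250 = 0.54356rem

0.544rem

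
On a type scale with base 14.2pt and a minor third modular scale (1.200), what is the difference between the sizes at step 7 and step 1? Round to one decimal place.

Step 1: 14.2 × 1.200 = 17.040pt
Step 7: 14.2 × 1.200⁷ = 50.881pt
Difference: 50.881 − 17.040 = 33.841pt

33.8pt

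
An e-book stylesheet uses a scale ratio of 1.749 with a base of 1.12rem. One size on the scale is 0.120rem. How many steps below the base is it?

4

1.749ⁿ = 1.12 / 0.120 = 9.3333
n = ln(9.3333) / ln(1.749) = 2.2336 / 0.5590 ≈ 4.00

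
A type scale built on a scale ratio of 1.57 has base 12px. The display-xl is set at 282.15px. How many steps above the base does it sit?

1.57ⁿ = 282.15 / 12 = 23.5125
n = ln(23.5125) / ln(1.57) = 3.1575 / 0.4511 ≈ 7.00

7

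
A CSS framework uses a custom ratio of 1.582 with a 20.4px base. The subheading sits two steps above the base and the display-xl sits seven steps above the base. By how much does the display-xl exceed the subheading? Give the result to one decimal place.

454.9px

Step 2: 20.4 × 1.582² = 51.056px
Step 7: 20.4 × 1.582⁷ = 505.913px
Difference: 505.913 − 51.056 = 454.857px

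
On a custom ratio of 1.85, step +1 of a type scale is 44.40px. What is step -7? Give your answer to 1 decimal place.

The gap is -7 − (1) = -8 steps, so the factor is 1.85^-8.
44.40 ÷ 1.85⁸ = 44.40 ÷ 137.20623 ≈ 0.324

0.3px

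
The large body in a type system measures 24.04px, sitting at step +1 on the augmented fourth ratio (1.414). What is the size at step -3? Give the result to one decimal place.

6.0px

24.04 ÷ 1.414⁴ = 24.04 ÷ 3.99758 ≈ 6.014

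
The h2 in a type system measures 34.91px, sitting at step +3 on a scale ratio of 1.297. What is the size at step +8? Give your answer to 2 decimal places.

128.13px

Moving from step +3 to step +8 is 5 steps up, so multiply by r⁵.
34.91 × 1.297⁵ = 34.91 × 3.67029 ≈ 128.130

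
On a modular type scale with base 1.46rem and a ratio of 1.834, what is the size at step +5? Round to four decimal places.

30.2935rem

1.46 × 1.834⁵ = 1.46 × 20.74898 ≈ 30.2935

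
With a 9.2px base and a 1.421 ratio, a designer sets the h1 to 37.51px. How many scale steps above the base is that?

1.421ⁿ = 37.51 / 9.2 = 4.0772
n = ln(4.0772) / ln(1.421) = 1.4054 / 0.3514 ≈ 4.00

4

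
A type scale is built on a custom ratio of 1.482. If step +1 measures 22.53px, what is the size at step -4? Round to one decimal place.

3.2px

22.53 ÷ 1.482⁵ = 22.53 ÷ 7.14893 ≈ 3.152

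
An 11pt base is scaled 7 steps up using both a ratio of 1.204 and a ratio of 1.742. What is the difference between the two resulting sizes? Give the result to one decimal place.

At 1.204: 11.0 × 1.204⁷ = 40.344pt
At 1.742: 11.0 × 1.742⁷ = 535.463pt
Difference: 535.463 − 40.344 = 495.119pt

495.1pt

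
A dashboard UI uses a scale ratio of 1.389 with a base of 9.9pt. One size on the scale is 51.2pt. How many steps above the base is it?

5

1.389ⁿ = 51.2 / 9.9 = 5.1717
n = ln(5.1717) / ln(1.389) = 1.6432 / 0.3286 ≈ 5.00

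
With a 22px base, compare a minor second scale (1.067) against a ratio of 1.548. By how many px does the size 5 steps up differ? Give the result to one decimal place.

165.1px

Minor second: 22.0 × 1.067⁵ = 30.426px
At 1.548: 22.0 × 1.548⁵ = 195.559px
Difference: 195.559 − 30.426 = 165.133px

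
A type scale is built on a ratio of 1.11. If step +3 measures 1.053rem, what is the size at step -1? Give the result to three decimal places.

0.694rem

1.053 ÷ 1.11⁴ = 1.053 ÷ 1.51807 ≈ 0.694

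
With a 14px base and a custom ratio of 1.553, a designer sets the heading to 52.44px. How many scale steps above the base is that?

1.553ⁿ = 52.44 / 14 = 3.7457
n = ln(3.7457) / ln(1.553) = 1.3206 / 0.4402 ≈ 3.00

3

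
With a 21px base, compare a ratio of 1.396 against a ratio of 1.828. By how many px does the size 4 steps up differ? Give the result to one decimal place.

At 1.396: 21.0 × 1.396⁴ = 79.756px
At 1.828: 21.0 × 1.828⁴ = 234.490px
Difference: 234.490 − 79.756 = 154.734px

154.7px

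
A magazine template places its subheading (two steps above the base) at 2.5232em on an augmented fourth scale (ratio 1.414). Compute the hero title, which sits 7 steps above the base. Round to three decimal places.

The gap is 7 − (2) = 5 steps, so the factor is 1.414^5.
2.5232 × 1.414⁵ = 2.5232 × 5.65258 ≈ 14.263

14.263em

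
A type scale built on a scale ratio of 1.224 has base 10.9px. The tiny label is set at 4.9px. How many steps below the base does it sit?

4

1.224ⁿ = 10.9 / 4.9 = 2.2245
n = ln(2.2245) / ln(1.224) = 0.7995 / 0.2021 ≈ 3.96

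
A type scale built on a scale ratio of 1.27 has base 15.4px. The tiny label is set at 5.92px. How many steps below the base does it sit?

1.27ⁿ = 15.4 / 5.92 = 2.6014
n = ln(2.6014) / ln(1.27) = 0.9560 / 0.2390 ≈ 4.00

4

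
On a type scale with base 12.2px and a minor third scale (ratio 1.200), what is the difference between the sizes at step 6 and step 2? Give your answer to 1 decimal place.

Step 2: 12.2 × 1.200² = 17.568px
Step 6: 12.2 × 1.200⁶ = 36.429px
Difference: 36.429 − 17.568 = 18.861px

18.9px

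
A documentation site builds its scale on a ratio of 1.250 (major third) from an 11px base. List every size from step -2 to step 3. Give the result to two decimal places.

7.04px, 8.80px, 11.00px, 13.75px, 17.19px, 21.48px

Step -2: 11.0 ÷ 1.250² = 7.04
Step -1: 11.0 ÷ 1.250 = 8.80
Step 0: 11px
Step 1: 11.0 × 1.250 = 13.75
Step 2: 11.0 × 1.250² = 17.19
Step 3: 11.0 × 1.250³ = 21.48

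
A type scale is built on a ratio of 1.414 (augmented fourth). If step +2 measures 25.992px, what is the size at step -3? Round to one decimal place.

4.6px

25.992 ÷ 1.414⁵ = 25.992 ÷ 5.65258 ≈ 4.598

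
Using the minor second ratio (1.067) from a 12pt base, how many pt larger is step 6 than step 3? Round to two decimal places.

Step 3: 12.0 × 1.067³ = 14.5772pt
Step 6: 12.0 × 1.067⁶ = 17.7079pt
Difference: 17.7079 − 14.5772 = 3.1307pt

3.13pt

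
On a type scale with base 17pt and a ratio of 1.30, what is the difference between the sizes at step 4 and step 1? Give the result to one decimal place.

26.5pt

Step 1: 17.0 × 1.30 = 22.100pt
Step 4: 17.0 × 1.30⁴ = 48.554pt
Difference: 48.554 − 22.100 = 26.454pt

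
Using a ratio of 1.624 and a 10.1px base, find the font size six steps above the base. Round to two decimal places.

A modular type scale is a geometric sequence: sizeₙ = base × rⁿ.
10.1 × 1.624⁶ = 10.1 × 18.34493 ≈ 185.28

185.28px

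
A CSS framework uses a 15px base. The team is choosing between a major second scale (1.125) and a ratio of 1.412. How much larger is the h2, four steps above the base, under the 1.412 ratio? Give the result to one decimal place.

Major second: 15.0 × 1.125⁴ = 24.027px
At 1.412: 15.0 × 1.412⁴ = 59.625px
Difference: 59.625 − 24.027 = 35.598px

35.6px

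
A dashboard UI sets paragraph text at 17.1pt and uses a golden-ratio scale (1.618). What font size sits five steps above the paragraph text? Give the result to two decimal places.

17.1 × 1.618⁵ = 17.1 × 11.08901 ≈ 189.62

189.62pt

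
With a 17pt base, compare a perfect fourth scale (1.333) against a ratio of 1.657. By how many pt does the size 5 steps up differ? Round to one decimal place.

140.8pt

Perfect fourth: 17.0 × 1.333⁵ = 71.548pt
At 1.657: 17.0 × 1.657⁵ = 212.354pt
Difference: 212.354 − 71.548 = 140.806pt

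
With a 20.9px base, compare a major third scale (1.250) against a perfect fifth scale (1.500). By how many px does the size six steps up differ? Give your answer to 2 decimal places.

158.34px

Major third: 20.9 × 1.250⁶ = 79.7272px
Perfect fifth: 20.9 × 1.500⁶ = 238.0641px
Difference: 238.0641 − 79.7272 = 158.3369px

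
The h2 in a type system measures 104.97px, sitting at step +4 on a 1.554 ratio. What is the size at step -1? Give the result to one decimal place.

The gap is -1 − (4) = -5 steps, so the factor is 1.554^-5.
104.97 ÷ 1.554⁵ = 104.97 ÷ 9.06265 ≈ 11.583

11.6px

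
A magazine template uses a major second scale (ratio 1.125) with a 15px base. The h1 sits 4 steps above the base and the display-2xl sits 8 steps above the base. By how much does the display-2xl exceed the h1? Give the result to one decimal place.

14.5px

Step 4: 15.0 × 1.125⁴ = 24.027px
Step 8: 15.0 × 1.125⁸ = 38.487px
Difference: 38.487 − 24.027 = 14.460px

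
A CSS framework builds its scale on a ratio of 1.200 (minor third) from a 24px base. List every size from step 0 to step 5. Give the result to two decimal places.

Step 0: 24px
Step 1: 24.0 × 1.200 = 28.80
Step 2: 24.0 × 1.200² = 34.56
Step 3: 24.0 × 1.200³ = 41.47
Step 4: 24.0 × 1.200⁴ = 49.77
Step 5: 24.0 × 1.200⁵ = 59.72

24.00px, 28.80px, 34.56px, 41.47px, 49.77px, 59.72px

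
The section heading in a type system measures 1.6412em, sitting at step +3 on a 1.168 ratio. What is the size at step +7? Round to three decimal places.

Moving from step +3 to step +7 is 4 steps up, so multiply by r⁴.
1.6412 × 1.168⁴ = 1.6412 × 1.86111 ≈ 3.054

3.054em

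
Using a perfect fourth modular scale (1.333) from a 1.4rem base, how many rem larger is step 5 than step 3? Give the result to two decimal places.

2.58rem

Step 3: 1.4 × 1.333³ = 3.3160rem
Step 5: 1.4 × 1.333⁵ = 5.8922rem
Difference: 5.8922 − 3.3160 = 2.5762rem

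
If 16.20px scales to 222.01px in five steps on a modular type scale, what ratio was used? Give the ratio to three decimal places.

1.688

The ratio satisfies 16.20 × r⁵ = 222.01, so r = (222.01 / 16.20)^(1/5).
r = 13.7043^(1/5) ≈ 1.6880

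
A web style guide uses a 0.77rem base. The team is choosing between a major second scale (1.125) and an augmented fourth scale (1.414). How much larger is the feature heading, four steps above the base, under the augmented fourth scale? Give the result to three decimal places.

Major second: 0.77 × 1.125⁴ = 1.23339rem
Augmented fourth: 0.77 × 1.414⁴ = 3.07814rem
Difference: 3.07814 − 1.23339 = 1.84475rem

1.845rem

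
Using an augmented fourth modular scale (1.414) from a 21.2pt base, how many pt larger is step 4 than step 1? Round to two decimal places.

54.77pt

Step 1: 21.2 × 1.414 = 29.9768pt
Step 4: 21.2 × 1.414⁴ = 84.7488pt
Difference: 84.7488 − 29.9768 = 54.7720pt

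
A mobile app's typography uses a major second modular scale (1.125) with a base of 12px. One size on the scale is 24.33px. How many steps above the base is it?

1.125ⁿ = 24.33 / 12 = 2.0275
n = ln(2.0275) / ln(1.125) = 0.7068 / 0.1178 ≈ 6.00

6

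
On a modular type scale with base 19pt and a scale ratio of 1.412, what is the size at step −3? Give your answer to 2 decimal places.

6.75pt

19.0 ÷ 1.412³ = 19.0 ÷ 2.81517 ≈ 6.75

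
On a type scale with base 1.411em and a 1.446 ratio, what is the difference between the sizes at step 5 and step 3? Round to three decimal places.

Step 3: 1.411 × 1.446³ = 4.26611em
Step 5: 1.411 × 1.446⁵ = 8.92007em
Difference: 8.92007 − 4.26611 = 4.65396em

4.654em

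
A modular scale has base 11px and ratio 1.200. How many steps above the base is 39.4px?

1.200ⁿ = 39.4 / 11 = 3.5818
n = ln(3.5818) / ln(1.200) = 1.2759 / 0.1823 ≈ 7.00

7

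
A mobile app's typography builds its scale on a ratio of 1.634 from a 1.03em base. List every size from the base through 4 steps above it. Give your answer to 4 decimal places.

Step 0: 1.03em
Step 1: 1.03 × 1.634 = 1.6830
Step 2: 1.03 × 1.634² = 2.7501
Step 3: 1.03 × 1.634³ = 4.4936
Step 4: 1.03 × 1.634⁴ = 7.3425

1.0300em, 1.6830em, 2.7501em, 4.4936em, 7.3425em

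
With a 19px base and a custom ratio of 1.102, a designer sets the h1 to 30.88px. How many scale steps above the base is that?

5

1.102ⁿ = 30.88 / 19 = 1.6253
n = ln(1.6253) / ln(1.102) = 0.4857 / 0.0971 ≈ 5.00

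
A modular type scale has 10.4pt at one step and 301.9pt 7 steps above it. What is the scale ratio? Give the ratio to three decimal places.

1.618

r⁷ = 301.9 / 10.4, so r = (301.9/10.4)^(1/7).
r = 29.0288^(1/7) ≈ 1.6180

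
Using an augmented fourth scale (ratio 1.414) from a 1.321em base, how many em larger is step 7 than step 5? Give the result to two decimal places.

Step 5: 1.321 × 1.414⁵ = 7.4671em
Step 7: 1.321 × 1.414⁷ = 14.9296em
Difference: 14.9296 − 7.4671 = 7.4625em

7.46em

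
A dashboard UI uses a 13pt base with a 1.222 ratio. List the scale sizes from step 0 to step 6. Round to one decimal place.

13.0pt, 15.9pt, 19.4pt, 23.7pt, 29.0pt, 35.4pt, 43.3pt

Step 0: 13pt
Step 1: 13.0 × 1.222 = 15.9
Step 2: 13.0 × 1.222² = 19.4
Step 3: 13.0 × 1.222³ = 23.7
Step 4: 13.0 × 1.222⁴ = 29.0
Step 5: 13.0 × 1.222⁵ = 35.4
Step 6: 13.0 × 1.222⁶ = 43.3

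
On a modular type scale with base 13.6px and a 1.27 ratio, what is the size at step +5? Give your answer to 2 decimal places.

44.93px

13.6 × 1.27⁵ = 13.6 × 3.30384 ≈ 44.93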